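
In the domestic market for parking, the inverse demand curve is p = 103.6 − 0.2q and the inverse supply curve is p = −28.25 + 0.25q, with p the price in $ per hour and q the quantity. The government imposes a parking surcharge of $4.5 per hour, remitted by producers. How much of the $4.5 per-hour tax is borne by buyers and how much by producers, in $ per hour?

Buyers bear $2 per hour; producers bear $2.5 per hour.

Rewrite in direct form: qd = 518 − 5p and qs = 4p + 113.
Before the tax: set 518 − 5p = 4p + 113 → p* = $45, q* = 293.
With the tax collected from producers, supply shifts: qs = 4(p − 4.5) + 113.
New equilibrium: buyers pay $47, producers receive $42.5, q = 283. (Wedge: pb − ps = 4.5.)
Burden on buyers: $2; on producers: $2.5. (They sum to $4.5.)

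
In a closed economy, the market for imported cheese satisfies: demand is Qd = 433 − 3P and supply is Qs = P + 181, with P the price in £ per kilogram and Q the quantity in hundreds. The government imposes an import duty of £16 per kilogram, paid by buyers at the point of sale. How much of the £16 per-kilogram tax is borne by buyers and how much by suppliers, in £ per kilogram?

Buyers bear £4 per kilogram; suppliers bear £12 per kilogram.

Before the tax: set 433 − 3P = P + 181 → P* = £63, Q* = 244.
With the tax collected from buyers, demand (in seller-price terms) shifts: Qd = 433 − 3(P + 16).
Solving gives Q = 232 with buyers paying £67 and suppliers receiving £51 (the £16 wedge).
Burden on buyers: £4; on suppliers: £12. (They sum to £16.)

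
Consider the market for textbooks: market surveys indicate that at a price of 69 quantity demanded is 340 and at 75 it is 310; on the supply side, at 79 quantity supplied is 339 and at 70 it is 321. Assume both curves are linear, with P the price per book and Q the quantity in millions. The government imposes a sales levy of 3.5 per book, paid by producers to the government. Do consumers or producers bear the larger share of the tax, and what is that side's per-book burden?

Demand slope: (310 − 340)/(75 − 69) = -5, so Qd = 685 − 5P.
Supply slope: (321 − 339)/(70 − 79) = 2, so Qs = 2P + 181.
Before the tax: set 685 − 5P = 2P + 181 → P* = 72, Q* = 325.
With the tax collected from producers, supply shifts: Qs = 2(P − 3.5) + 181.
Solving gives Q = 320 with consumers paying 73 and producers receiving 69.5 (the 3.5 wedge).
Per-book burden: consumers 1, producers 2.5.
Producers take the larger share because supply is less price-elastic here (demand slope 5 vs supply slope 2).
The less price-elastic side of the market bears the larger share of a per-unit tax.

Producers bear the larger share: 2.5 per book.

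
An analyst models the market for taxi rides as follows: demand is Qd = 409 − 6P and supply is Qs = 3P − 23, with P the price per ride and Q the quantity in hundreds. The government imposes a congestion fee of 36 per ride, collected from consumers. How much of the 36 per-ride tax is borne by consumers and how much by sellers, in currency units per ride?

Before the tax: set 409 − 6P = 3P − 23 → P* = 48, Q* = 121.
With the tax collected from consumers, demand (in seller-price terms) shifts: Qd = 409 − 6(P + 36).
New equilibrium: consumers pay 60, sellers receive 24, Q = 49. (Wedge: Pb − Ps = 36.)
Burden on consumers: 12; on sellers: 24. (They sum to 36.)
The less price-elastic side of the market bears the larger share of a per-unit tax.

Consumers bear 12 per ride; sellers bear 24 per ride.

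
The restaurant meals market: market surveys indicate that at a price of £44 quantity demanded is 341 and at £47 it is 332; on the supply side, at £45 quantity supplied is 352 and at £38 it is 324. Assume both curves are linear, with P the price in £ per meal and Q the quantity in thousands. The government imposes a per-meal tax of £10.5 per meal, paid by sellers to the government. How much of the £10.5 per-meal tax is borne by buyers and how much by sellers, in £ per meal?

Demand slope: (332 − 341)/(47 − 44) = -3, so Qd = 473 − 3P.
Supply slope: (324 − 352)/(38 − 45) = 4, so Qs = 4P + 172.
Without the tax, 473 − 3P = 4P + 172 gives 7P = 301, so P* = £43 and Q* = 344.
With the tax collected from sellers, supply shifts: Qs = 4(P − 10.5) + 172.
New equilibrium: buyers pay £49, sellers receive £38.5, Q = 326. (Wedge: Pb − Ps = 10.5.)
Burden on buyers: £6; on sellers: £4.5. (They sum to £10.5.)
The less price-elastic side of the market bears the larger share of a per-unit tax.

Buyers bear £6 per meal; sellers bear £4.5 per meal.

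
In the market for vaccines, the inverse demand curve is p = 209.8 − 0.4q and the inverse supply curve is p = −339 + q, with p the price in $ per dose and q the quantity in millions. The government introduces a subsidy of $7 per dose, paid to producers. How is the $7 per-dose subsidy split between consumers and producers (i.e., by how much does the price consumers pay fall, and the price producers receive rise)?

Rewrite in direct form: qd = 524.5 − 2.5p and qs = p + 339.
Without the subsidy, 524.5 − 2.5p = p + 339 gives 3.5p = 185.5, so p* = $53 and q* = 392.
With a per-unit subsidy paid to producers, each receives p + 7 per unit sold, so supply becomes qs = (p + 7) + 339.
Solving gives q = 397 with consumers paying $51 and producers receiving $58 (the $7 wedge).
Gain to consumers: $2; to producers: $5. (They sum to $7.)

Consumers gain $2 per dose; producers gain $5 per dose.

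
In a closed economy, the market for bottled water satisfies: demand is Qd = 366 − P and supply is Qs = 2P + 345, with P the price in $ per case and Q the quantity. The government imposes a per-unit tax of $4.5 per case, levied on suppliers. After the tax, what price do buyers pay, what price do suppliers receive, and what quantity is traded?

Buyers pay $10; suppliers receive $5.5; quantity = 356.

Before the tax: set 366 − P = 2P + 345 → P* = $7, Q* = 359.
With the tax collected from suppliers, supply shifts: Qs = 2(P − 4.5) + 345.
New equilibrium: buyers pay $10, suppliers receive $5.5, Q = 356. (Wedge: Pb − Ps = 4.5.)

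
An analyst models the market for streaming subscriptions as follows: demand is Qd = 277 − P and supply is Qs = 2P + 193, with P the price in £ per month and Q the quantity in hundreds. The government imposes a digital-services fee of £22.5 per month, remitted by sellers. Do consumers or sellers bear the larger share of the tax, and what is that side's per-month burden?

Before the tax: set 277 − P = 2P + 193 → P* = £28, Q* = 249.
With the tax collected from sellers, supply shifts: Qs = 2(P − 22.5) + 193.
Solving gives Q = 234 with consumers paying £43 and sellers receiving £20.5 (the £22.5 wedge).
Per-month burden: consumers £15, sellers £7.5.
Consumers take the larger share because demand is less price-elastic here (demand slope 1 vs supply slope 2).
The less price-elastic side of the market bears the larger share of a per-unit tax.

Consumers bear the larger share: £15 per month.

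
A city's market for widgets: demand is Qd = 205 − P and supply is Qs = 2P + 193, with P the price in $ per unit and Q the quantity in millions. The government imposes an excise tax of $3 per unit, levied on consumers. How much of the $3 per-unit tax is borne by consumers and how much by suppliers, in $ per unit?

Consumers bear $2 per unit; suppliers bear $1 per unit.

Before the tax: set 205 − P = 2P + 193 → P* = $4, Q* = 201.
With the tax collected from consumers, demand (in seller-price terms) shifts: Qd = 205 − (P + 3).
Solving gives Q = 199 with consumers paying $6 and suppliers receiving $3 (the $3 wedge).
Burden on consumers: $2; on suppliers: $1. (They sum to $3.)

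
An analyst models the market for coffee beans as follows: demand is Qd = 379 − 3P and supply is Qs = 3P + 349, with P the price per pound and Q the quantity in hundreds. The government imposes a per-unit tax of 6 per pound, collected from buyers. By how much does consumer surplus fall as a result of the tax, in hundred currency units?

Consumer surplus falls by 1078.5 hundred.

Before the tax: set 379 − 3P = 3P + 349 → P* = 5, Q* = 364.
With the tax collected from buyers, demand (in seller-price terms) shifts: Qd = 379 − 3(P + 6).
Solving gives Q = 355 with buyers paying 8 and producers receiving 2 (the 6 wedge).
ΔCS is the trapezoid between Q = 355 and Q = 364 of height 3: ½ · (364 + 355) · 3 = 1078.5.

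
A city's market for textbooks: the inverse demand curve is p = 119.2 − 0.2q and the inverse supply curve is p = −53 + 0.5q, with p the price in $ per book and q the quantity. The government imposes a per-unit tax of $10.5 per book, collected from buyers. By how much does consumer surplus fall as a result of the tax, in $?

Rewrite in direct form: qd = 596 − 5p and qs = 2p + 106.
Without the tax, 596 − 5p = 2p + 106 gives 7p = 490, so p* = $70 and q* = 246.
With the tax collected from buyers, demand (in seller-price terms) shifts: qd = 596 − 5(p + 10.5).
Solving gives q = 231 with buyers paying $73 and suppliers receiving $62.5 (the $10.5 wedge).
ΔCS is the trapezoid between Q = 231 and Q = 246 of height $3: ½ · (246 + 231) · 3 = $715.5.

Consumer surplus falls by $715.5.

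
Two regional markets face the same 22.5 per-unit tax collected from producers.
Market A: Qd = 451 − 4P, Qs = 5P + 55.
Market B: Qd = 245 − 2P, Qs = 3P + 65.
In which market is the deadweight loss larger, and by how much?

Market A, by 258.75.

Market A: pre-tax P* = 44, Q* = 275; post-tax Q = 225; deadweight loss = 562.5.
Market B: pre-tax P* = 36, Q* = 173; post-tax Q = 146; deadweight loss = 303.75.
Difference: 562.5 vs 303.75 → market A is larger by 258.75.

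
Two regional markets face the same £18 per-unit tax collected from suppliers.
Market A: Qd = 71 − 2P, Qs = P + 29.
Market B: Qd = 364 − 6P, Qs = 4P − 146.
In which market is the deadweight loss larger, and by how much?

Market A: pre-tax P* = £14, Q* = 43; post-tax Q = 31; deadweight loss = £108.
Market B: pre-tax P* = £51, Q* = 58; post-tax Q = 14.8; deadweight loss = £388.8.
Difference: £108 vs £388.8 → market B is larger by £280.8.

Market B, by £280.8.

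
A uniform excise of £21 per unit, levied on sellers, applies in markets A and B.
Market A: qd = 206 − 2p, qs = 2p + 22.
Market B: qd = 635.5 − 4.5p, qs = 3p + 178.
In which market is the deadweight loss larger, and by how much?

Market A: pre-tax p* = £46, q* = 114; post-tax q = 93; deadweight loss = £220.5.
Market B: pre-tax p* = £61, q* = 361; post-tax q = 323.2; deadweight loss = £396.9.
Difference: £220.5 vs £396.9 → market B is larger by £176.4.

Market B, by £176.4.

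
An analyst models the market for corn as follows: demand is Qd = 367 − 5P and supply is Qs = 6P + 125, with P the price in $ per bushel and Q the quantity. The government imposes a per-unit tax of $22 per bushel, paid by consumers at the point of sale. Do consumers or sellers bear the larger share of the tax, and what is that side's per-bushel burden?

Consumers bear the larger share: $12 per bushel.

Without the tax, 367 − 5P = 6P + 125 gives 11P = 242, so P* = $22 and Q* = 257.
With the tax collected from consumers, demand (in seller-price terms) shifts: Qd = 367 − 5(P + 22).
New equilibrium: consumers pay $34, sellers receive $12, Q = 197. (Wedge: Pb − Ps = 22.)
Per-bushel burden: consumers $12, sellers $10.
Consumers take the larger share because demand is less price-elastic here (demand slope 5 vs supply slope 6).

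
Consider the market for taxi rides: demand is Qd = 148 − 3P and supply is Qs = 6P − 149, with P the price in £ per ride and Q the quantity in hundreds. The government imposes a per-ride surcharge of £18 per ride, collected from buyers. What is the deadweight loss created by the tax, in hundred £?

Without the tax, 148 − 3P = 6P − 149 gives 9P = 297, so P* = £33 and Q* = 49.
With the tax collected from buyers, demand (in seller-price terms) shifts: Qd = 148 − 3(P + 18).
Solving gives Q = 13 with buyers paying £45 and suppliers receiving £27 (the £18 wedge).
Quantity falls by |ΔQ| = |49 − 13| = 36.
DWL = ½ · t · |ΔQ| = ½ · 18 · 36 = £324.

Deadweight loss = £324 hundred.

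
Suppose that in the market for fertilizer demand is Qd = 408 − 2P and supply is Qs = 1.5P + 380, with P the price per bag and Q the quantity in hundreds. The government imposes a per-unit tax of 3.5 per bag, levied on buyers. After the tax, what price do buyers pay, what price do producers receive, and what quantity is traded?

Before the tax: set 408 − 2P = 1.5P + 380 → P* = 8, Q* = 392.
With the tax collected from buyers, demand (in seller-price terms) shifts: Qd = 408 − 2(P + 3.5).
New equilibrium: buyers pay 9.5, producers receive 6, Q = 389. (Wedge: Pb − Ps = 3.5.)
The less price-elastic side of the market bears the larger share of a per-unit tax.

Buyers pay 9.5; producers receive 6; quantity = 389.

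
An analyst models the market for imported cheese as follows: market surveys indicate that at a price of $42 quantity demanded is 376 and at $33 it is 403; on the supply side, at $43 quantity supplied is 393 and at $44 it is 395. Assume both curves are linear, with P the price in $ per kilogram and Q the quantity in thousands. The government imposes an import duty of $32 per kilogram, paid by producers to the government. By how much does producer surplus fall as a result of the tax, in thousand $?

Demand slope: (403 − 376)/(33 − 42) = -3, so Qd = 502 − 3P.
Supply slope: (395 − 393)/(44 − 43) = 2, so Qs = 2P + 307.
Without the tax, 502 − 3P = 2P + 307 gives 5P = 195, so P* = $39 and Q* = 385.
With the tax collected from producers, supply shifts: Qs = 2(P − 32) + 307.
New equilibrium: buyers pay $51.8, producers receive $19.8, Q = 346.6. (Wedge: Pb − Ps = 32.)
ΔPS is the trapezoid between Q = 346.6 and Q = 385 of height $19.2: ½ · (385 + 346.6) · 19.2 = $7023.36.

Producer surplus falls by $7023.36 thousand.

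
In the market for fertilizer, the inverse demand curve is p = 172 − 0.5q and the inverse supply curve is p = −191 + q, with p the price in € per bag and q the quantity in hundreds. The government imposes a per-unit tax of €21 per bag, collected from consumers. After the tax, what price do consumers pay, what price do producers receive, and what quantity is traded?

Rewrite in direct form: qd = 344 − 2p and qs = p + 191.
Without the tax, 344 − 2p = p + 191 gives 3p = 153, so p* = €51 and q* = 242.
With the tax collected from consumers, demand (in seller-price terms) shifts: qd = 344 − 2(p + 21).
New equilibrium: consumers pay €58, producers receive €37, q = 228. (Wedge: pb − ps = 21.)
The less price-elastic side of the market bears the larger share of a per-unit tax.

Consumers pay €58; producers receive €37; quantity = 228.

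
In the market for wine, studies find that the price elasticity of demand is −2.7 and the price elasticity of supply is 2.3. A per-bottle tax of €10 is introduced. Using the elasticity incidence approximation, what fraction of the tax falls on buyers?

Buyers' share ≈ 0.46.

Incidence ratio: buyers' share ≈ εs / (εs + |εd|) = 2.3 / (2.3 + 2.7) = 0.46.
Supply is the less elastic side, so buyers bear the smaller share.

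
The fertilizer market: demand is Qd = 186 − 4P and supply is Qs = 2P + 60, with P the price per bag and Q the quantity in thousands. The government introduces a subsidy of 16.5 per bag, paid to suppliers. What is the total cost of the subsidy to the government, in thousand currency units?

Before the subsidy: set 186 − 4P = 2P + 60 → P* = 21, Q* = 102.
With a per-unit subsidy paid to suppliers, each receives P + 16.5 per unit sold, so supply becomes Qs = 2(P + 16.5) + 60.
Solving gives Q = 124 with consumers paying 15.5 and suppliers receiving 32 (the 16.5 wedge).
Outlay = t · Q = 16.5 · 124 = 2046.

Government outlay = 2046 thousand.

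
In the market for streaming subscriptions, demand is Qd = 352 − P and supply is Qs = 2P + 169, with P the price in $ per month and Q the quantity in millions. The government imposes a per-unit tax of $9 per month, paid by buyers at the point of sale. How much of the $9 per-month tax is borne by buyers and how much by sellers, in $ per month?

Buyers bear $6 per month; sellers bear $3 per month.

Before the tax: set 352 − P = 2P + 169 → P* = $61, Q* = 291.
With the tax collected from buyers, demand (in seller-price terms) shifts: Qd = 352 − (P + 9).
New equilibrium: buyers pay $67, sellers receive $58, Q = 285. (Wedge: Pb − Ps = 9.)
Burden on buyers: $6; on sellers: $3. (They sum to $9.)
The less price-elastic side of the market bears the larger share of a per-unit tax.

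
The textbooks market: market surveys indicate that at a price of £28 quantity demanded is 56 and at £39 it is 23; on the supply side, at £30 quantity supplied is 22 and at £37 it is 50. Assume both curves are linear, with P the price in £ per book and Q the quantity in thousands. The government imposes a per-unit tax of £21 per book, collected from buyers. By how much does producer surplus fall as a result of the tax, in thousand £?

Demand slope: (23 − 56)/(39 − 28) = -3, so Qd = 140 − 3P.
Supply slope: (50 − 22)/(37 − 30) = 4, so Qs = 4P − 98.
Without the tax, 140 − 3P = 4P − 98 gives 7P = 238, so P* = £34 and Q* = 38.
With the tax collected from buyers, demand (in seller-price terms) shifts: Qd = 140 − 3(P + 21).
New equilibrium: buyers pay £46, producers receive £25, Q = 2. (Wedge: Pb − Ps = 21.)
ΔPS is the trapezoid between Q = 2 and Q = 38 of height £9: ½ · (38 + 2) · 9 = £180.

Producer surplus falls by £180 thousand.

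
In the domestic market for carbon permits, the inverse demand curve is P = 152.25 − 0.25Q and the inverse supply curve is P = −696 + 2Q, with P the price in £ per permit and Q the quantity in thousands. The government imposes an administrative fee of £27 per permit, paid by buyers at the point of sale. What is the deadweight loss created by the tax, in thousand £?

Rewrite in direct form: Qd = 609 − 4P and Qs = 0.5P + 348.
Without the tax, 609 − 4P = 0.5P + 348 gives 4.5P = 261, so P* = £58 and Q* = 377.
With the tax collected from buyers, demand (in seller-price terms) shifts: Qd = 609 − 4(P + 27).
Solving gives Q = 365 with buyers paying £61 and suppliers receiving £34 (the £27 wedge).
Quantity falls by |ΔQ| = |377 − 365| = 12.
DWL = ½ · t · |ΔQ| = ½ · 27 · 12 = £162.

Deadweight loss = £162 thousand.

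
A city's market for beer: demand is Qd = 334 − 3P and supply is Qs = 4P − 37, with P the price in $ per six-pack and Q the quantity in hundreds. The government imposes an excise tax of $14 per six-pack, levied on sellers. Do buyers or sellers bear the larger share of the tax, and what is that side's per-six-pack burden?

Buyers bear the larger share: $8 per six-pack.

Without the tax, 334 − 3P = 4P − 37 gives 7P = 371, so P* = $53 and Q* = 175.
With the tax collected from sellers, supply shifts: Qs = 4(P − 14) − 37.
New equilibrium: buyers pay $61, sellers receive $47, Q = 151. (Wedge: Pb − Ps = 14.)
Per-six-pack burden: buyers $8, sellers $6.
Buyers take the larger share because demand is less price-elastic here (demand slope 3 vs supply slope 4).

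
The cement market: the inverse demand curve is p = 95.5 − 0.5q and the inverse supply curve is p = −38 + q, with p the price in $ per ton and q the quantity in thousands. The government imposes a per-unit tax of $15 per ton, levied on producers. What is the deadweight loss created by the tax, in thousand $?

Rewrite in direct form: qd = 191 − 2p and qs = p + 38.
Without the tax, 191 − 2p = p + 38 gives 3p = 153, so p* = $51 and q* = 89.
With the tax collected from producers, supply shifts: qs = (p − 15) + 38.
Solving gives q = 79 with buyers paying $56 and producers receiving $41 (the $15 wedge).
Quantity falls by |ΔQ| = |89 − 79| = 10.
DWL = ½ · t · |ΔQ| = ½ · 15 · 10 = $75.

Deadweight loss = $75 thousand.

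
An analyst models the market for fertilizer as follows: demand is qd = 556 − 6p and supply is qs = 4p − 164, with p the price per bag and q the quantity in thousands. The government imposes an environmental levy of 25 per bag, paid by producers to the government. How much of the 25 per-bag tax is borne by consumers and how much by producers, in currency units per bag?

Consumers bear 10 per bag; producers bear 15 per bag.

Without the tax, 556 − 6p = 4p − 164 gives 10p = 720, so p* = 72 and q* = 124.
With the tax collected from producers, supply shifts: qs = 4(p − 25) − 164.
New equilibrium: consumers pay 82, producers receive 57, q = 64. (Wedge: pb − ps = 25.)
Burden on consumers: 10; on producers: 15. (They sum to 25.)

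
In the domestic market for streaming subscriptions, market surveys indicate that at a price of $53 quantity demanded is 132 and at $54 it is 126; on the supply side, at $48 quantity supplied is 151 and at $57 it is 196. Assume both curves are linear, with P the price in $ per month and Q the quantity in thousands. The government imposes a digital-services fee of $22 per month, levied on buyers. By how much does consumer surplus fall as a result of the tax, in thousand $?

Consumer surplus falls by $1260 thousand.

Demand slope: (126 − 132)/(54 − 53) = -6, so Qd = 450 − 6P.
Supply slope: (196 − 151)/(57 − 48) = 5, so Qs = 5P − 89.
Before the tax: set 450 − 6P = 5P − 89 → P* = $49, Q* = 156.
With the tax collected from buyers, demand (in seller-price terms) shifts: Qd = 450 − 6(P + 22).
New equilibrium: buyers pay $59, suppliers receive $37, Q = 96. (Wedge: Pb − Ps = 22.)
ΔCS is the trapezoid between Q = 96 and Q = 156 of height $10: ½ · (156 + 96) · 10 = $1260.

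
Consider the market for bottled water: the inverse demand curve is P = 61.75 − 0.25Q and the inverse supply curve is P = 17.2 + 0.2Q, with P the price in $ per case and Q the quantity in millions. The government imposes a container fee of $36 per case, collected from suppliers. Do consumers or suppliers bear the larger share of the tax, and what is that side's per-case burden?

Consumers bear the larger share: $20 per case.

Rewrite in direct form: Qd = 247 − 4P and Qs = 5P − 86.
Before the tax: set 247 − 4P = 5P − 86 → P* = $37, Q* = 99.
With the tax collected from suppliers, supply shifts: Qs = 5(P − 36) − 86.
New equilibrium: consumers pay $57, suppliers receive $21, Q = 19. (Wedge: Pb − Ps = 36.)
Per-case burden: consumers $20, suppliers $16.
Consumers take the larger share because demand is less price-elastic here (demand slope 4 vs supply slope 5).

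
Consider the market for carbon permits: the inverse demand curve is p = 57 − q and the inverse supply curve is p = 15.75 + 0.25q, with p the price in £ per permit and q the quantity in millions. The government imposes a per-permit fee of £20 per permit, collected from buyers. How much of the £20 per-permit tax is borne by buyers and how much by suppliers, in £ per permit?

Rewrite in direct form: qd = 57 − p and qs = 4p − 63.
Without the tax, 57 − p = 4p − 63 gives 5p = 120, so p* = £24 and q* = 33.
With the tax collected from buyers, demand (in seller-price terms) shifts: qd = 57 − (p + 20).
Solving gives q = 17 with buyers paying £40 and suppliers receiving £20 (the £20 wedge).
Burden on buyers: £16; on suppliers: £4. (They sum to £20.)

Buyers bear £16 per permit; suppliers bear £4 per permit.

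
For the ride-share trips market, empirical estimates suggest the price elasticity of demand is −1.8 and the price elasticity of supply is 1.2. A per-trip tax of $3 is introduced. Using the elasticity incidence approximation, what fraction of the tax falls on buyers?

Buyers' share ≈ 0.4.

Incidence ratio: buyers' share ≈ εs / (εs + |εd|) = 1.2 / (1.2 + 1.8) = 0.4.
Supply is the less elastic side, so buyers bear the smaller share.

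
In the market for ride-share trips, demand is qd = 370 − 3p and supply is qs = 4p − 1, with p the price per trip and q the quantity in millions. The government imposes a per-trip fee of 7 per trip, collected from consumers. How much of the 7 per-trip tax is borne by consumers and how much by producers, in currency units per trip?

Consumers bear 4 per trip; producers bear 3 per trip.

Before the tax: set 370 − 3p = 4p − 1 → p* = 53, q* = 211.
With the tax collected from consumers, demand (in seller-price terms) shifts: qd = 370 − 3(p + 7).
New equilibrium: consumers pay 57, producers receive 50, q = 199. (Wedge: pb − ps = 7.)
Burden on consumers: 4; on producers: 3. (They sum to 7.)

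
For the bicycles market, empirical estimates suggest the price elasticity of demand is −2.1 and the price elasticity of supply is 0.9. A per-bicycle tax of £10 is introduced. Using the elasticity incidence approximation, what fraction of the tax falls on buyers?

Incidence ratio: buyers' share ≈ εs / (εs + |εd|) = 0.9 / (0.9 + 2.1) = 0.3.
Supply is the less elastic side, so buyers bear the smaller share.

Buyers' share ≈ 0.3.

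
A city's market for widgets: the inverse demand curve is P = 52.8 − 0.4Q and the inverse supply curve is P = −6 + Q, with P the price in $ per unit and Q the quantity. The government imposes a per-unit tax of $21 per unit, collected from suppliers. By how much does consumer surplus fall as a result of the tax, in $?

Consumer surplus falls by $207.

Inverting to Q(P) form: Qd = 132 − 2.5P; Qs = P + 6.
Before the tax: set 132 − 2.5P = P + 6 → P* = $36, Q* = 42.
With the tax collected from suppliers, supply shifts: Qs = (P − 21) + 6.
Solving gives Q = 27 with buyers paying $42 and suppliers receiving $21 (the $21 wedge).
ΔCS is the trapezoid between Q = 27 and Q = 42 of height $6: ½ · (42 + 27) · 6 = $207.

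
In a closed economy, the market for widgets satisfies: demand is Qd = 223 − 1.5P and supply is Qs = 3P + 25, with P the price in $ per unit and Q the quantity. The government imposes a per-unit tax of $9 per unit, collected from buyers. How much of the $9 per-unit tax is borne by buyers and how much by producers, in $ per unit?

Without the tax, 223 − 1.5P = 3P + 25 gives 4.5P = 198, so P* = $44 and Q* = 157.
With the tax collected from buyers, demand (in seller-price terms) shifts: Qd = 223 − 1.5(P + 9).
Solving gives Q = 148 with buyers paying $50 and producers receiving $41 (the $9 wedge).
Burden on buyers: $6; on producers: $3. (They sum to $9.)

Buyers bear $6 per unit; producers bear $3 per unit.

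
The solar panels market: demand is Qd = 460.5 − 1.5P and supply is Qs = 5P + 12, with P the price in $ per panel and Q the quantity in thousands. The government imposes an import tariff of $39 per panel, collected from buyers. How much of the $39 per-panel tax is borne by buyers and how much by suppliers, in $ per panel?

Buyers bear $30 per panel; suppliers bear $9 per panel.

Before the tax: set 460.5 − 1.5P = 5P + 12 → P* = $69, Q* = 357.
With the tax collected from buyers, demand (in seller-price terms) shifts: Qd = 460.5 − 1.5(P + 39).
New equilibrium: buyers pay $99, suppliers receive $60, Q = 312. (Wedge: Pb − Ps = 39.)
Burden on buyers: $30; on suppliers: $9. (They sum to $39.)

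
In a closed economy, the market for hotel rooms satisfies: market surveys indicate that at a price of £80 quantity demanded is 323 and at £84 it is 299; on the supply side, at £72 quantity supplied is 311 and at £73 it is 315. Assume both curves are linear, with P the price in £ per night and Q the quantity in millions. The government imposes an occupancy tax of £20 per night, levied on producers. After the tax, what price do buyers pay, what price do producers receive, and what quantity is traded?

Demand slope: (299 − 323)/(84 − 80) = -6, so Qd = 803 − 6P.
Supply slope: (315 − 311)/(73 − 72) = 4, so Qs = 4P + 23.
Without the tax, 803 − 6P = 4P + 23 gives 10P = 780, so P* = £78 and Q* = 335.
With the tax collected from producers, supply shifts: Qs = 4(P − 20) + 23.
New equilibrium: buyers pay £86, producers receive £66, Q = 287. (Wedge: Pb − Ps = 20.)

Buyers pay £86; producers receive £66; quantity = 287.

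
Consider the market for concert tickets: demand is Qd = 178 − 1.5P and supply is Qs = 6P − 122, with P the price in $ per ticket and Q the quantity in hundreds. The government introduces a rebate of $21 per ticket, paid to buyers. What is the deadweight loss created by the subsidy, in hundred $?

Without the subsidy, 178 − 1.5P = 6P − 122 gives 7.5P = 300, so P* = $40 and Q* = 118.
With a per-unit subsidy paid to buyers, each effectively pays P − 21, so demand becomes Qd = 178 − 1.5(P − 21).
Solving gives Q = 143.2 with buyers paying $23.2 and suppliers receiving $44.2 (the $21 wedge).
Quantity rises by |ΔQ| = |118 − 143.2| = 25.2.
DWL = ½ · t · |ΔQ| = ½ · 21 · 25.2 = $264.6.

Deadweight loss = $264.6 hundred.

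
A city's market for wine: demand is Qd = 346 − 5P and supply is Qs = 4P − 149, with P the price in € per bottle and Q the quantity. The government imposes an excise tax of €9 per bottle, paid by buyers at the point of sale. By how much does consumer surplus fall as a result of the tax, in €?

Without the tax, 346 − 5P = 4P − 149 gives 9P = 495, so P* = €55 and Q* = 71.
With the tax collected from buyers, demand (in seller-price terms) shifts: Qd = 346 − 5(P + 9).
Solving gives Q = 51 with buyers paying €59 and producers receiving €50 (the €9 wedge).
ΔCS is the trapezoid between Q = 51 and Q = 71 of height €4: ½ · (71 + 51) · 4 = €244.

Consumer surplus falls by €244.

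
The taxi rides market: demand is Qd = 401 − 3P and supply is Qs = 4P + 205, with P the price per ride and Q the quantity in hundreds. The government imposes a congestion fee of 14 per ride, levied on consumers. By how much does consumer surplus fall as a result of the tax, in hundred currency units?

Without the tax, 401 − 3P = 4P + 205 gives 7P = 196, so P* = 28 and Q* = 317.
With the tax collected from consumers, demand (in seller-price terms) shifts: Qd = 401 − 3(P + 14).
New equilibrium: consumers pay 36, suppliers receive 22, Q = 293. (Wedge: Pb − Ps = 14.)
ΔCS is the trapezoid between Q = 293 and Q = 317 of height 8: ½ · (317 + 293) · 8 = 2440.

Consumer surplus falls by 2440 hundred.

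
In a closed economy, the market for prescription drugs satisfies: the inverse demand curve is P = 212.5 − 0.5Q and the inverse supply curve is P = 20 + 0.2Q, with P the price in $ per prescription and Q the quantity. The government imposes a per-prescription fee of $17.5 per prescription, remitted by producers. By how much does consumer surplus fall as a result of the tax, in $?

Rewrite in direct form: Qd = 425 − 2P and Qs = 5P − 100.
Without the tax, 425 − 2P = 5P − 100 gives 7P = 525, so P* = $75 and Q* = 275.
With the tax collected from producers, supply shifts: Qs = 5(P − 17.5) − 100.
Solving gives Q = 250 with buyers paying $87.5 and producers receiving $70 (the $17.5 wedge).
ΔCS is the trapezoid between Q = 250 and Q = 275 of height $12.5: ½ · (275 + 250) · 12.5 = $3281.25.

Consumer surplus falls by $3281.25.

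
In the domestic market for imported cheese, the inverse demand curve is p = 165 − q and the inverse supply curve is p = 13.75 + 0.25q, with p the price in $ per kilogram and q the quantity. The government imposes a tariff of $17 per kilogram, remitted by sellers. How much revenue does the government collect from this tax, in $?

Tax revenue = $1825.8.

Rewrite in direct form: qd = 165 − p and qs = 4p − 55.
Without the tax, 165 − p = 4p − 55 gives 5p = 220, so p* = $44 and q* = 121.
With the tax collected from sellers, supply shifts: qs = 4(p − 17) − 55.
Solving gives q = 107.4 with consumers paying $57.6 and sellers receiving $40.6 (the $17 wedge).
Revenue = t · Q = 17 · 107.4 = $1825.8.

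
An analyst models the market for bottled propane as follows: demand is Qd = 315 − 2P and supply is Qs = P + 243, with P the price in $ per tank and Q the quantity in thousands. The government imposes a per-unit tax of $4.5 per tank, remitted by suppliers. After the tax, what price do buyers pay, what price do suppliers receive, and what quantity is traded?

Without the tax, 315 − 2P = P + 243 gives 3P = 72, so P* = $24 and Q* = 267.
With the tax collected from suppliers, supply shifts: Qs = (P − 4.5) + 243.
New equilibrium: buyers pay $25.5, suppliers receive $21, Q = 264. (Wedge: Pb − Ps = 4.5.)

Buyers pay $25.5; suppliers receive $21; quantity = 264.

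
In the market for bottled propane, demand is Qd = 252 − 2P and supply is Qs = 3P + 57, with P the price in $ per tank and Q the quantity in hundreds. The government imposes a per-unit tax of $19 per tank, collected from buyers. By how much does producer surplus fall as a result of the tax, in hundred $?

Without the tax, 252 − 2P = 3P + 57 gives 5P = 195, so P* = $39 and Q* = 174.
With the tax collected from buyers, demand (in seller-price terms) shifts: Qd = 252 − 2(P + 19).
New equilibrium: buyers pay $50.4, suppliers receive $31.4, Q = 151.2. (Wedge: Pb − Ps = 19.)
ΔPS is the trapezoid between Q = 151.2 and Q = 174 of height $7.6: ½ · (174 + 151.2) · 7.6 = $1235.76.

Producer surplus falls by $1235.76 hundred.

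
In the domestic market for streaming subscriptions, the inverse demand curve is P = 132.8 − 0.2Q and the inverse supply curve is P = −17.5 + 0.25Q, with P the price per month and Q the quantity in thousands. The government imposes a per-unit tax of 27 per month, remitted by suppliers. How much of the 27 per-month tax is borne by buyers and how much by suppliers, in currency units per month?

Rewrite in direct form: Qd = 664 − 5P and Qs = 4P + 70.
Before the tax: set 664 − 5P = 4P + 70 → P* = 66, Q* = 334.
With the tax collected from suppliers, supply shifts: Qs = 4(P − 27) + 70.
New equilibrium: buyers pay 78, suppliers receive 51, Q = 274. (Wedge: Pb − Ps = 27.)
Burden on buyers: 12; on suppliers: 15. (They sum to 27.)

Buyers bear 12 per month; suppliers bear 15 per month.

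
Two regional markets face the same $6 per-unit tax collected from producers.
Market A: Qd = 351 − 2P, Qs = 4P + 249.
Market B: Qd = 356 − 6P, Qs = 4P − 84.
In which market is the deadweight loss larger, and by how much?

Market A: pre-tax P* = $17, Q* = 317; post-tax Q = 309; deadweight loss = $24.
Market B: pre-tax P* = $44, Q* = 92; post-tax Q = 77.6; deadweight loss = $43.2.
Difference: $24 vs $43.2 → market B is larger by $19.2.

Market B, by $19.2.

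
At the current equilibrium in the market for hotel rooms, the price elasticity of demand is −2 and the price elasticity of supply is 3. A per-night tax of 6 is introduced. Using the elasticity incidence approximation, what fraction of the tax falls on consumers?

Consumers' share ≈ 0.6.

Incidence ratio: consumers' share ≈ εs / (εs + |εd|) = 3 / (3 + 2) = 0.6.
Supply is the more elastic side, so consumers bear the larger share.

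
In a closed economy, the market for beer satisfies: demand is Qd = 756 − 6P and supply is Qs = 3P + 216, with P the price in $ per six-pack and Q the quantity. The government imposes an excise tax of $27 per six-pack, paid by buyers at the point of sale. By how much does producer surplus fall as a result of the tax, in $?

Before the tax: set 756 − 6P = 3P + 216 → P* = $60, Q* = 396.
With the tax collected from buyers, demand (in seller-price terms) shifts: Qd = 756 − 6(P + 27).
New equilibrium: buyers pay $69, suppliers receive $42, Q = 342. (Wedge: Pb − Ps = 27.)
ΔPS is the trapezoid between Q = 342 and Q = 396 of height $18: ½ · (396 + 342) · 18 = $6642.

Producer surplus falls by $6642.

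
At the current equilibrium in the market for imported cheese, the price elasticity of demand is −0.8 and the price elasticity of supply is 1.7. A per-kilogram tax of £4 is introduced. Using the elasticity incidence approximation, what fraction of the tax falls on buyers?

Buyers' share ≈ 0.68.

Incidence ratio: buyers' share ≈ εs / (εs + |εd|) = 1.7 / (1.7 + 0.8) = 0.68.
Supply is the more elastic side, so buyers bear the larger share.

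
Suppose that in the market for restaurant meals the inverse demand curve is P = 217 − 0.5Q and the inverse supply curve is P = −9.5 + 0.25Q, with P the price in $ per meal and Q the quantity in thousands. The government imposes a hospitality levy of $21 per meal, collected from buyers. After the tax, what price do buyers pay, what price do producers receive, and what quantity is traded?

Rewrite in direct form: Qd = 434 − 2P and Qs = 4P + 38.
Before the tax: set 434 − 2P = 4P + 38 → P* = $66, Q* = 302.
With the tax collected from buyers, demand (in seller-price terms) shifts: Qd = 434 − 2(P + 21).
New equilibrium: buyers pay $80, producers receive $59, Q = 274. (Wedge: Pb − Ps = 21.)

Buyers pay $80; producers receive $59; quantity = 274.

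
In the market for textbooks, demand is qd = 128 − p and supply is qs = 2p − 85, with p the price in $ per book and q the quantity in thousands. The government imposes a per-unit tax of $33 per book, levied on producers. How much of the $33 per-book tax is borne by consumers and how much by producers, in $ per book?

Consumers bear $22 per book; producers bear $11 per book.

Before the tax: set 128 − p = 2p − 85 → p* = $71, q* = 57.
With the tax collected from producers, supply shifts: qs = 2(p − 33) − 85.
New equilibrium: consumers pay $93, producers receive $60, q = 35. (Wedge: pb − ps = 33.)
Burden on consumers: $22; on producers: $11. (They sum to $33.)
The less price-elastic side of the market bears the larger share of a per-unit tax.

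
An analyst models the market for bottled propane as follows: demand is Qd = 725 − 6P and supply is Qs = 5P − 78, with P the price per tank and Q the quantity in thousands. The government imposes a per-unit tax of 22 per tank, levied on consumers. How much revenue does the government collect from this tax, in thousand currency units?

Without the tax, 725 − 6P = 5P − 78 gives 11P = 803, so P* = 73 and Q* = 287.
With the tax collected from consumers, demand (in seller-price terms) shifts: Qd = 725 − 6(P + 22).
New equilibrium: consumers pay 83, suppliers receive 61, Q = 227. (Wedge: Pb − Ps = 22.)
Revenue = t · Q = 22 · 227 = 4994.

Tax revenue = 4994 thousand.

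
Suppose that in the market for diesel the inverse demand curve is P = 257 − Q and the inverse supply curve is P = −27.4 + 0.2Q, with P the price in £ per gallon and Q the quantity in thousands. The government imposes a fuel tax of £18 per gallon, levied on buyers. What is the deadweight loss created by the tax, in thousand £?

Inverting to Q(P) form: Qd = 257 − P; Qs = 5P + 137.
Without the tax, 257 − P = 5P + 137 gives 6P = 120, so P* = £20 and Q* = 237.
With the tax collected from buyers, demand (in seller-price terms) shifts: Qd = 257 − (P + 18).
Solving gives Q = 222 with buyers paying £35 and producers receiving £17 (the £18 wedge).
Quantity falls by |ΔQ| = |237 − 222| = 15.
DWL = ½ · t · |ΔQ| = ½ · 18 · 15 = £135.

Deadweight loss = £135 thousand.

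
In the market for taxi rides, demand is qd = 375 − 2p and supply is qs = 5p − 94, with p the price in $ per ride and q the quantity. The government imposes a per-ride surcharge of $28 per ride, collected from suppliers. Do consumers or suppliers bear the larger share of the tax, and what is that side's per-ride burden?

Consumers bear the larger share: $20 per ride.

Before the tax: set 375 − 2p = 5p − 94 → p* = $67, q* = 241.
With the tax collected from suppliers, supply shifts: qs = 5(p − 28) − 94.
New equilibrium: consumers pay $87, suppliers receive $59, q = 201. (Wedge: pb − ps = 28.)
Per-ride burden: consumers $20, suppliers $8.
Consumers take the larger share because demand is less price-elastic here (demand slope 2 vs supply slope 5).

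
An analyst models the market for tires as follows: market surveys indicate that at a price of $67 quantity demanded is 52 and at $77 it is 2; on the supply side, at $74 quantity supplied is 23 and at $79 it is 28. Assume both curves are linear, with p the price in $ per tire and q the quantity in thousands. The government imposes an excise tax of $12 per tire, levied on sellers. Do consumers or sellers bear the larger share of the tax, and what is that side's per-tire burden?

Sellers bear the larger share: $10 per tire.

Demand slope: (2 − 52)/(77 − 67) = -5, so qd = 387 − 5p.
Supply slope: (28 − 23)/(79 − 74) = 1, so qs = p − 51.
Before the tax: set 387 − 5p = p − 51 → p* = $73, q* = 22.
With the tax collected from sellers, supply shifts: qs = (p − 12) − 51.
Solving gives q = 12 with consumers paying $75 and sellers receiving $63 (the $12 wedge).
Per-tire burden: consumers $2, sellers $10.
Sellers take the larger share because supply is less price-elastic here (demand slope 5 vs supply slope 1).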